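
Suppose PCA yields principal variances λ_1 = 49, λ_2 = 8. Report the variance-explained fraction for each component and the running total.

Step 1 — total variance = trace(Sigma) = Σ λ_i = 49 + 8 = 57.

Step 2 — fraction explained by component i = λ_i / Σ λ:
  PC1: 49/57 = 0.8596
  PC2: 8/57 = 0.1404

Step 3 — cumulative fraction after k components = (λ_1 + ... + λ_k) / Σ λ:
  k = 1: 49/57 = 0.8596
  k = 2: (49 + 8)/57 = 57/57 = 1

Summary (fraction, with percent):

explained: PC1 0.8596 (85.96%), PC2 0.1404 (14.04%);  cumulative: 0.8596, 1


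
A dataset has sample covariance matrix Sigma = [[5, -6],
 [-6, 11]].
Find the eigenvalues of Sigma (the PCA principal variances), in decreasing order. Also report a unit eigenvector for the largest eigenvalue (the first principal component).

Step 1 — characteristic polynomial of 2×2 Sigma:
  det(Sigma - λI) = λ² - trace · λ + det = 0.
  trace = 5 + 11 = 16, det = 5·11 - (-6)² = 19.
Step 2 — discriminant:
  Δ = trace² - 4·det = 256 - 76 = 180.
Step 3 — eigenvalues:
  λ = (trace ± √Δ)/2 = (16 ± 13.4164)/2,
  λ_1 = 14.7082,  λ_2 = 1.2918.

Step 4 — unit eigenvector for λ_1: solve (Sigma - λ_1 I)v = 0. First row:
  (5 - 14.7082)·v_x + (-6)·v_y = 0, i.e. (-9.7082)·v_x + (-6)·v_y = 0,
  so v ∝ (b, λ_1 - a) = (-6, 9.7082); multiply by -1 so the first entry is positive: u = (6, -9.7082).
  ||u|| = √((6)² + (-9.7082)²) = √(130.2492) ≈ 11.4127,
  v_1 = u/||u|| ≈ (0.5257, -0.8507) (||v_1|| = 1).

λ_1 = 14.7082,  λ_2 = 1.2918;  v_1 ≈ (0.5257, -0.8507)


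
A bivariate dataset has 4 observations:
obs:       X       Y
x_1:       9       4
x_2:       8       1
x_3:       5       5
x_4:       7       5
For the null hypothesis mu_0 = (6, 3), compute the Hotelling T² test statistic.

Step 1 — sample mean vector:
  mean(X) = (9 + 8 + 5 + 7) / 4 = 29/4 = 7.25
  mean(Y) = (4 + 1 + 5 + 5) / 4 = 15/4 = 3.75
  x̄ = (7.25, 3.75),  deviation x̄ - mu_0 = (7.25, 3.75) - (6, 3) = (1.25, 0.75).

Step 2 — sample covariance matrix, S[i,j] = (1/(n-1)) · Σ_k (x_{k,i} - mean_i) · (x_{k,j} - mean_j), divisor n-1 = 3:
  S[X,X] = ((1.75)·(1.75) + (0.75)·(0.75) + (-2.25)·(-2.25) + (-0.25)·(-0.25)) / 3 = 8.75/3 = 2.9167
  S[X,Y] = ((1.75)·(0.25) + (0.75)·(-2.75) + (-2.25)·(1.25) + (-0.25)·(1.25)) / 3 = -4.75/3 = -1.5833
  S[Y,Y] = ((0.25)·(0.25) + (-2.75)·(-2.75) + (1.25)·(1.25) + (1.25)·(1.25)) / 3 = 10.75/3 = 3.5833
  S = [[2.9167, -1.5833],
 [-1.5833, 3.5833]].

Step 3 — invert S. det(S) = 2.9167·3.5833 - (-1.5833)² = 7.9444.
  S^{-1} = (1/det) · [[d, -b], [-b, a]] = [[0.451, 0.1993],
 [0.1993, 0.3671]].

Step 4 — quadratic form (x̄ - mu_0)^T · S^{-1} · (x̄ - mu_0):
  S^{-1} · (x̄ - mu_0) = (0.7133, 0.5245),
  (x̄ - mu_0)^T · [...] = (1.25)·(0.7133) + (0.75)·(0.5245) = 1.285.

Step 5 — scale by n: T² = 4 · 1.285 = 5.1399.

T² ≈ 5.1399


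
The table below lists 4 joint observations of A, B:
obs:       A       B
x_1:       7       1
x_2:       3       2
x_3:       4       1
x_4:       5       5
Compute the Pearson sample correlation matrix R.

Step 1 — column means:
  mean(A) = (7 + 3 + 4 + 5) / 4 = 19/4 = 4.75
  mean(B) = (1 + 2 + 1 + 5) / 4 = 9/4 = 2.25

Step 2 — sample variances and covariances s[i,j] = (1/(n-1)) · Σ_k (x_{k,i} - mean_i) · (x_{k,j} - mean_j), with n-1 = 3:
  s[A,A] = ((2.25)·(2.25) + (-1.75)·(-1.75) + (-0.75)·(-0.75) + (0.25)·(0.25)) / 3 = 8.75/3 = 2.9167
  s[A,B] = ((2.25)·(-1.25) + (-1.75)·(-0.25) + (-0.75)·(-1.25) + (0.25)·(2.75)) / 3 = -0.75/3 = -0.25
  s[B,B] = ((-1.25)·(-1.25) + (-0.25)·(-0.25) + (-1.25)·(-1.25) + (2.75)·(2.75)) / 3 = 10.75/3 = 3.5833
  Sample standard deviations s_i = √(s[i,i]):
  s(A) = √(2.9167) = 1.7078
  s(B) = √(3.5833) = 1.893

Step 3 — r_{ij} = s_{ij} / (s_i · s_j):
  r[A,A] = 1 (diagonal).
  r[A,B] = -0.25 / (1.7078 · 1.893) = -0.25 / 3.2329 = -0.0773
  r[B,B] = 1 (diagonal).

R is symmetric with unit diagonal. Assembling:

R = [[1, -0.0773],
 [-0.0773, 1]]


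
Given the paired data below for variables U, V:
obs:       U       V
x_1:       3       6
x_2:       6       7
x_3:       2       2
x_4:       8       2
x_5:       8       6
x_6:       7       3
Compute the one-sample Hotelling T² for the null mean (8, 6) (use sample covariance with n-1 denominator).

Step 1 — sample mean vector:
  mean(U) = (3 + 6 + 2 + 8 + 8 + 7) / 6 = 34/6 = 5.6667
  mean(V) = (6 + 7 + 2 + 2 + 6 + 3) / 6 = 26/6 = 4.3333
  x̄ = (5.6667, 4.3333),  deviation x̄ - mu_0 = (5.6667, 4.3333) - (8, 6) = (-2.3333, -1.6667).

Step 2 — sample covariance matrix, S[i,j] = (1/(n-1)) · Σ_k (x_{k,i} - mean_i) · (x_{k,j} - mean_j), divisor n-1 = 5:
  S[U,U] = ((-2.6667)·(-2.6667) + (0.3333)·(0.3333) + (-3.6667)·(-3.6667) + (2.3333)·(2.3333) + (2.3333)·(2.3333) + (1.3333)·(1.3333)) / 5 = 33.3333/5 = 6.6667
  S[U,V] = ((-2.6667)·(1.6667) + (0.3333)·(2.6667) + (-3.6667)·(-2.3333) + (2.3333)·(-2.3333) + (2.3333)·(1.6667) + (1.3333)·(-1.3333)) / 5 = 1.6667/5 = 0.3333
  S[V,V] = ((1.6667)·(1.6667) + (2.6667)·(2.6667) + (-2.3333)·(-2.3333) + (-2.3333)·(-2.3333) + (1.6667)·(1.6667) + (-1.3333)·(-1.3333)) / 5 = 25.3333/5 = 5.0667
  S = [[6.6667, 0.3333],
 [0.3333, 5.0667]].

Step 3 — invert S. det(S) = 6.6667·5.0667 - (0.3333)² = 33.6667.
  S^{-1} = (1/det) · [[d, -b], [-b, a]] = [[0.1505, -0.0099],
 [-0.0099, 0.198]].

Step 4 — quadratic form (x̄ - mu_0)^T · S^{-1} · (x̄ - mu_0):
  S^{-1} · (x̄ - mu_0) = (-0.3347, -0.3069),
  (x̄ - mu_0)^T · [...] = (-2.3333)·(-0.3347) + (-1.6667)·(-0.3069) = 1.2924.

Step 5 — scale by n: T² = 6 · 1.2924 = 7.7545.

T² ≈ 7.7545


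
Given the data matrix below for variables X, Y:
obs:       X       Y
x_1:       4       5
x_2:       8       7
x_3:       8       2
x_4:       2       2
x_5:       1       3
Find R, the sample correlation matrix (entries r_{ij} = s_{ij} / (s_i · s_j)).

Step 1 — column means:
  mean(X) = (4 + 8 + 8 + 2 + 1) / 5 = 23/5 = 4.6
  mean(Y) = (5 + 7 + 2 + 2 + 3) / 5 = 19/5 = 3.8

Step 2 — sample variances and covariances s[i,j] = (1/(n-1)) · Σ_k (x_{k,i} - mean_i) · (x_{k,j} - mean_j), with n-1 = 4:
  s[X,X] = ((-0.6)·(-0.6) + (3.4)·(3.4) + (3.4)·(3.4) + (-2.6)·(-2.6) + (-3.6)·(-3.6)) / 4 = 43.2/4 = 10.8
  s[X,Y] = ((-0.6)·(1.2) + (3.4)·(3.2) + (3.4)·(-1.8) + (-2.6)·(-1.8) + (-3.6)·(-0.8)) / 4 = 11.6/4 = 2.9
  s[Y,Y] = ((1.2)·(1.2) + (3.2)·(3.2) + (-1.8)·(-1.8) + (-1.8)·(-1.8) + (-0.8)·(-0.8)) / 4 = 18.8/4 = 4.7
  Sample standard deviations s_i = √(s[i,i]):
  s(X) = √(10.8) = 3.2863
  s(Y) = √(4.7) = 2.1679

Step 3 — r_{ij} = s_{ij} / (s_i · s_j):
  r[X,X] = 1 (diagonal).
  r[X,Y] = 2.9 / (3.2863 · 2.1679) = 2.9 / 7.1246 = 0.407
  r[Y,Y] = 1 (diagonal).

R is symmetric with unit diagonal. Assembling:

R = [[1, 0.407],
 [0.407, 1]]


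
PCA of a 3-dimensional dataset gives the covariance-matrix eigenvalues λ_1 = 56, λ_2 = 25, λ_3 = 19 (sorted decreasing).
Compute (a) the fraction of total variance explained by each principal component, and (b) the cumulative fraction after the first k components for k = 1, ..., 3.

Step 1 — total variance = trace(Sigma) = Σ λ_i = 56 + 25 + 19 = 100.

Step 2 — fraction explained by component i = λ_i / Σ λ:
  PC1: 56/100 = 0.56
  PC2: 25/100 = 0.25
  PC3: 19/100 = 0.19

Step 3 — cumulative fraction after k components = (λ_1 + ... + λ_k) / Σ λ:
  k = 1: 56/100 = 0.56
  k = 2: (56 + 25)/100 = 81/100 = 0.81
  k = 3: (56 + 25 + 19)/100 = 100/100 = 1

Summary (fraction, with percent):

explained: PC1 0.56 (56%), PC2 0.25 (25%), PC3 0.19 (19%);  cumulative: 0.56, 0.81, 1


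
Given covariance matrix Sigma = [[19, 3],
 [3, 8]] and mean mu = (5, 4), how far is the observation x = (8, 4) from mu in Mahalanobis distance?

Step 1 — centre the observation: (x - mu) = (3, 0).

Step 2 — invert Sigma. det(Sigma) = 19·8 - (3)² = 143.
  Sigma^{-1} = (1/det) · [[d, -b], [-b, a]] = [[0.0559, -0.021],
 [-0.021, 0.1329]].

Step 3 — form the quadratic (x - mu)^T · Sigma^{-1} · (x - mu):
  Sigma^{-1} · (x - mu) = (0.1678, -0.0629).
  (x - mu)^T · [Sigma^{-1} · (x - mu)] = (3)·(0.1678) + (0)·(-0.0629) = 0.5035.

Step 4 — take square root: d = √(0.5035) ≈ 0.7096.

d(x, mu) = √(0.5035) ≈ 0.7096


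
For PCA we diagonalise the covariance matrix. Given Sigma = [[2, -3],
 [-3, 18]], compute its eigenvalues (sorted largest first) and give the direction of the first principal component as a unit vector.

Step 1 — characteristic polynomial of 2×2 Sigma:
  det(Sigma - λI) = λ² - trace · λ + det = 0.
  trace = 2 + 18 = 20, det = 2·18 - (-3)² = 27.
Step 2 — discriminant:
  Δ = trace² - 4·det = 400 - 108 = 292.
Step 3 — eigenvalues:
  λ = (trace ± √Δ)/2 = (20 ± 17.088)/2,
  λ_1 = 18.544,  λ_2 = 1.456.

Step 4 — unit eigenvector for λ_1: solve (Sigma - λ_1 I)v = 0. First row:
  (2 - 18.544)·v_x + (-3)·v_y = 0, i.e. (-16.544)·v_x + (-3)·v_y = 0,
  so v ∝ (b, λ_1 - a) = (-3, 16.544); multiply by -1 so the first entry is positive: u = (3, -16.544).
  ||u|| = √((3)² + (-16.544)²) = √(282.7041) ≈ 16.8138,
  v_1 = u/||u|| ≈ (0.1784, -0.984) (||v_1|| = 1).

λ_1 = 18.544,  λ_2 = 1.456;  v_1 ≈ (0.1784, -0.984)


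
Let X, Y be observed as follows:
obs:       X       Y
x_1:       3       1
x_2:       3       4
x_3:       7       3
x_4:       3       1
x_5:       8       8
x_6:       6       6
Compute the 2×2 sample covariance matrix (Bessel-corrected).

Step 1 — column means:
  mean(X) = (3 + 3 + 7 + 3 + 8 + 6) / 6 = 30/6 = 5
  mean(Y) = (1 + 4 + 3 + 1 + 8 + 6) / 6 = 23/6 = 3.8333

Step 2 — sample covariance S[i,j] = (1/(n-1)) · Σ_k (x_{k,i} - mean_i) · (x_{k,j} - mean_j), with n-1 = 5.
  S[X,X] = ((-2)·(-2) + (-2)·(-2) + (2)·(2) + (-2)·(-2) + (3)·(3) + (1)·(1)) / 5 = 26/5 = 5.2
  S[X,Y] = ((-2)·(-2.8333) + (-2)·(0.1667) + (2)·(-0.8333) + (-2)·(-2.8333) + (3)·(4.1667) + (1)·(2.1667)) / 5 = 24/5 = 4.8
  S[Y,Y] = ((-2.8333)·(-2.8333) + (0.1667)·(0.1667) + (-0.8333)·(-0.8333) + (-2.8333)·(-2.8333) + (4.1667)·(4.1667) + (2.1667)·(2.1667)) / 5 = 38.8333/5 = 7.7667

S is symmetric (S[j,i] = S[i,j]). Assembling:

S = [[5.2, 4.8],
 [4.8, 7.7667]]


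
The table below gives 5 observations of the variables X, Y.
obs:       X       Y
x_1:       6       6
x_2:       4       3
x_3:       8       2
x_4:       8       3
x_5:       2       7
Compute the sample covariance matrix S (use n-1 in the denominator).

Step 1 — column means:
  mean(X) = (6 + 4 + 8 + 8 + 2) / 5 = 28/5 = 5.6
  mean(Y) = (6 + 3 + 2 + 3 + 7) / 5 = 21/5 = 4.2

Step 2 — sample covariance S[i,j] = (1/(n-1)) · Σ_k (x_{k,i} - mean_i) · (x_{k,j} - mean_j), with n-1 = 4.
  S[X,X] = ((0.4)·(0.4) + (-1.6)·(-1.6) + (2.4)·(2.4) + (2.4)·(2.4) + (-3.6)·(-3.6)) / 4 = 27.2/4 = 6.8
  S[X,Y] = ((0.4)·(1.8) + (-1.6)·(-1.2) + (2.4)·(-2.2) + (2.4)·(-1.2) + (-3.6)·(2.8)) / 4 = -15.6/4 = -3.9
  S[Y,Y] = ((1.8)·(1.8) + (-1.2)·(-1.2) + (-2.2)·(-2.2) + (-1.2)·(-1.2) + (2.8)·(2.8)) / 4 = 18.8/4 = 4.7

S is symmetric (S[j,i] = S[i,j]). Assembling:

S = [[6.8, -3.9],
 [-3.9, 4.7]]


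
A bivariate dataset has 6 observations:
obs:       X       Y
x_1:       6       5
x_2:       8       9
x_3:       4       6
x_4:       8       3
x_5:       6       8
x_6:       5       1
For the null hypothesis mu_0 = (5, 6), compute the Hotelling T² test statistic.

Step 1 — sample mean vector:
  mean(X) = (6 + 8 + 4 + 8 + 6 + 5) / 6 = 37/6 = 6.1667
  mean(Y) = (5 + 9 + 6 + 3 + 8 + 1) / 6 = 32/6 = 5.3333
  x̄ = (6.1667, 5.3333),  deviation x̄ - mu_0 = (6.1667, 5.3333) - (5, 6) = (1.1667, -0.6667).

Step 2 — sample covariance matrix, S[i,j] = (1/(n-1)) · Σ_k (x_{k,i} - mean_i) · (x_{k,j} - mean_j), divisor n-1 = 5:
  S[X,X] = ((-0.1667)·(-0.1667) + (1.8333)·(1.8333) + (-2.1667)·(-2.1667) + (1.8333)·(1.8333) + (-0.1667)·(-0.1667) + (-1.1667)·(-1.1667)) / 5 = 12.8333/5 = 2.5667
  S[X,Y] = ((-0.1667)·(-0.3333) + (1.8333)·(3.6667) + (-2.1667)·(0.6667) + (1.8333)·(-2.3333) + (-0.1667)·(2.6667) + (-1.1667)·(-4.3333)) / 5 = 5.6667/5 = 1.1333
  S[Y,Y] = ((-0.3333)·(-0.3333) + (3.6667)·(3.6667) + (0.6667)·(0.6667) + (-2.3333)·(-2.3333) + (2.6667)·(2.6667) + (-4.3333)·(-4.3333)) / 5 = 45.3333/5 = 9.0667
  S = [[2.5667, 1.1333],
 [1.1333, 9.0667]].

Step 3 — invert S. det(S) = 2.5667·9.0667 - (1.1333)² = 21.9867.
  S^{-1} = (1/det) · [[d, -b], [-b, a]] = [[0.4124, -0.0515],
 [-0.0515, 0.1167]].

Step 4 — quadratic form (x̄ - mu_0)^T · S^{-1} · (x̄ - mu_0):
  S^{-1} · (x̄ - mu_0) = (0.5155, -0.138),
  (x̄ - mu_0)^T · [...] = (1.1667)·(0.5155) + (-0.6667)·(-0.138) = 0.6933.

Step 5 — scale by n: T² = 6 · 0.6933 = 4.1601.

T² ≈ 4.1601


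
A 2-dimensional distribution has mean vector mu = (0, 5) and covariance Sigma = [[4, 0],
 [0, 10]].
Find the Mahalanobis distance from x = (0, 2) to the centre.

Step 1 — centre the observation: (x - mu) = (0, -3).

Step 2 — invert Sigma. det(Sigma) = 4·10 - (0)² = 40.
  Sigma^{-1} = (1/det) · [[d, -b], [-b, a]] = [[0.25, 0],
 [0, 0.1]].

Step 3 — form the quadratic (x - mu)^T · Sigma^{-1} · (x - mu):
  Sigma^{-1} · (x - mu) = (0, -0.3).
  (x - mu)^T · [Sigma^{-1} · (x - mu)] = (0)·(0) + (-3)·(-0.3) = 0.9.

Step 4 — take square root: d = √(0.9) ≈ 0.9487.

d(x, mu) = √(0.9) ≈ 0.9487


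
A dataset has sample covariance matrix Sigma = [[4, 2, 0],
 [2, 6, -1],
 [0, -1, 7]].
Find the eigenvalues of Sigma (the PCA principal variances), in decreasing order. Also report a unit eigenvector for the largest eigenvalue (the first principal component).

Step 1 — characteristic polynomial p(λ) = det(λI - Sigma) = λ³ - tr·λ² + c_1·λ - det, where tr = trace, c_1 = sum of the principal 2×2 minors, det = det(Sigma):
  tr = 4 + 6 + 7 = 17,
  c_1 = (4·6 - (2)²) + (4·7 - (0)²) + (6·7 - (-1)²) = 20 + 28 + 41 = 89,
  det = 4·(6·7 - (-1)²) - (2)·((2)·7 - (-1)·(0)) + (0)·((2)·(-1) - 6·(0)) = 4·(41) - (2)·(14) + (0)·(-2) = 136.
  So p(λ) = λ³ - 17λ² + 89λ - 136.
Step 2 — look for an integer root (rational root theorem: any rational root is an integer divisor of 136). Testing λ = 8:
  p(8) = 512 - 1088 + 712 - 136 = 0  ✓
  Dividing out (λ - 8): p(λ) = (λ - 8)(λ² - 9λ + 17).
Step 3 — remaining eigenvalues from the quadratic λ² - 9λ + 17 = 0:
  Δ = 9² - 4·17 = 81 - 68 = 13,  λ = (9 ± √13)/2 = (9 ± 3.6056)/2 ≈ 6.3028 or 2.6972.
  Sorted: λ_1 = 8,  λ_2 = 6.3028,  λ_3 = 2.6972  (check: sum = 17 = tr ✓).

Step 4 — unit eigenvector for λ_1 = 8: v spans the null space of (Sigma - λ_1 I), whose rows are
  r_1 = (-4, 2, 0),  r_2 = (2, -2, -1),  r_3 = (0, -1, -1).
  v is orthogonal to every row, so take v ∝ r_1 × r_2 = ((2)·(-1) - (0)·(-2), (0)·(2) - (-4)·(-1), (-4)·(-2) - (2)·(2)) = (-2, -4, 4).
  Rescale (divide by 2; multiply by -1 so the first nonzero entry is positive): u = (1, 2, -2).
  ||u|| = √((1)² + (2)² + (-2)²) = √(9) = 3,  v_1 = u/||u|| ≈ (0.3333, 0.6667, -0.6667) (||v_1|| = 1).

λ_1 = 8,  λ_2 = 6.3028,  λ_3 = 2.6972;  v_1 ≈ (0.3333, 0.6667, -0.6667)


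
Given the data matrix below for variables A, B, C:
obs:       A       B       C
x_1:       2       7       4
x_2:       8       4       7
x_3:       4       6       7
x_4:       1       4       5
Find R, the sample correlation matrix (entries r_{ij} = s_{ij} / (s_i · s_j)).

Step 1 — column means:
  mean(A) = (2 + 8 + 4 + 1) / 4 = 15/4 = 3.75
  mean(B) = (7 + 4 + 6 + 4) / 4 = 21/4 = 5.25
  mean(C) = (4 + 7 + 7 + 5) / 4 = 23/4 = 5.75

Step 2 — sample variances and covariances s[i,j] = (1/(n-1)) · Σ_k (x_{k,i} - mean_i) · (x_{k,j} - mean_j), with n-1 = 3:
  s[A,A] = ((-1.75)·(-1.75) + (4.25)·(4.25) + (0.25)·(0.25) + (-2.75)·(-2.75)) / 3 = 28.75/3 = 9.5833
  s[A,B] = ((-1.75)·(1.75) + (4.25)·(-1.25) + (0.25)·(0.75) + (-2.75)·(-1.25)) / 3 = -4.75/3 = -1.5833
  s[A,C] = ((-1.75)·(-1.75) + (4.25)·(1.25) + (0.25)·(1.25) + (-2.75)·(-0.75)) / 3 = 10.75/3 = 3.5833
  s[B,B] = ((1.75)·(1.75) + (-1.25)·(-1.25) + (0.75)·(0.75) + (-1.25)·(-1.25)) / 3 = 6.75/3 = 2.25
  s[B,C] = ((1.75)·(-1.75) + (-1.25)·(1.25) + (0.75)·(1.25) + (-1.25)·(-0.75)) / 3 = -2.75/3 = -0.9167
  s[C,C] = ((-1.75)·(-1.75) + (1.25)·(1.25) + (1.25)·(1.25) + (-0.75)·(-0.75)) / 3 = 6.75/3 = 2.25
  Sample standard deviations s_i = √(s[i,i]):
  s(A) = √(9.5833) = 3.0957
  s(B) = √(2.25) = 1.5
  s(C) = √(2.25) = 1.5

Step 3 — r_{ij} = s_{ij} / (s_i · s_j):
  r[A,A] = 1 (diagonal).
  r[A,B] = -1.5833 / (3.0957 · 1.5) = -1.5833 / 4.6435 = -0.341
  r[A,C] = 3.5833 / (3.0957 · 1.5) = 3.5833 / 4.6435 = 0.7717
  r[B,B] = 1 (diagonal).
  r[B,C] = -0.9167 / (1.5 · 1.5) = -0.9167 / 2.25 = -0.4074
  r[C,C] = 1 (diagonal).

R is symmetric with unit diagonal. Assembling:

R = [[1, -0.341, 0.7717],
 [-0.341, 1, -0.4074],
 [0.7717, -0.4074, 1]]


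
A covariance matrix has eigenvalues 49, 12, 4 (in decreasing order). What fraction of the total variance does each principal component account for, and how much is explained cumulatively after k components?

Step 1 — total variance = trace(Sigma) = Σ λ_i = 49 + 12 + 4 = 65.

Step 2 — fraction explained by component i = λ_i / Σ λ:
  PC1: 49/65 = 0.7538
  PC2: 12/65 = 0.1846
  PC3: 4/65 = 0.0615

Step 3 — cumulative fraction after k components = (λ_1 + ... + λ_k) / Σ λ:
  k = 1: 49/65 = 0.7538
  k = 2: (49 + 12)/65 = 61/65 = 0.9385
  k = 3: (49 + 12 + 4)/65 = 65/65 = 1

Summary (fraction, with percent):

explained: PC1 0.7538 (75.38%), PC2 0.1846 (18.46%), PC3 0.0615 (6.15%);  cumulative: 0.7538, 0.9385, 1


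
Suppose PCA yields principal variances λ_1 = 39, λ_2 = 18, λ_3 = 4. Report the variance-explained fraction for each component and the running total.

Step 1 — total variance = trace(Sigma) = Σ λ_i = 39 + 18 + 4 = 61.

Step 2 — fraction explained by component i = λ_i / Σ λ:
  PC1: 39/61 = 0.6393
  PC2: 18/61 = 0.2951
  PC3: 4/61 = 0.0656

Step 3 — cumulative fraction after k components = (λ_1 + ... + λ_k) / Σ λ:
  k = 1: 39/61 = 0.6393
  k = 2: (39 + 18)/61 = 57/61 = 0.9344
  k = 3: (39 + 18 + 4)/61 = 61/61 = 1

Summary (fraction, with percent):

explained: PC1 0.6393 (63.93%), PC2 0.2951 (29.51%), PC3 0.0656 (6.56%);  cumulative: 0.6393, 0.9344, 1


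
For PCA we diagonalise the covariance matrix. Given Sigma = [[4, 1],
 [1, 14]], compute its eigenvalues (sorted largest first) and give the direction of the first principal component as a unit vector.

Step 1 — characteristic polynomial of 2×2 Sigma:
  det(Sigma - λI) = λ² - trace · λ + det = 0.
  trace = 4 + 14 = 18, det = 4·14 - (1)² = 55.
Step 2 — discriminant:
  Δ = trace² - 4·det = 324 - 220 = 104.
Step 3 — eigenvalues:
  λ = (trace ± √Δ)/2 = (18 ± 10.198)/2,
  λ_1 = 14.099,  λ_2 = 3.901.

Step 4 — unit eigenvector for λ_1: solve (Sigma - λ_1 I)v = 0. First row:
  (4 - 14.099)·v_x + (1)·v_y = 0, i.e. (-10.099)·v_x + (1)·v_y = 0,
  so v ∝ (b, λ_1 - a) = (1, 10.099) = u.
  ||u|| = √((1)² + (10.099)²) = √(102.9902) ≈ 10.1484,
  v_1 = u/||u|| ≈ (0.0985, 0.9951) (||v_1|| = 1).

λ_1 = 14.099,  λ_2 = 3.901;  v_1 ≈ (0.0985, 0.9951)


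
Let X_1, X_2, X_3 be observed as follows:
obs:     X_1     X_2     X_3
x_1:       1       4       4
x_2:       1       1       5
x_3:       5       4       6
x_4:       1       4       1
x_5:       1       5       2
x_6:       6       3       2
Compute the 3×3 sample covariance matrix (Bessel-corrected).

Step 1 — column means:
  mean(X_1) = (1 + 1 + 5 + 1 + 1 + 6) / 6 = 15/6 = 2.5
  mean(X_2) = (4 + 1 + 4 + 4 + 5 + 3) / 6 = 21/6 = 3.5
  mean(X_3) = (4 + 5 + 6 + 1 + 2 + 2) / 6 = 20/6 = 3.3333

Step 2 — sample covariance S[i,j] = (1/(n-1)) · Σ_k (x_{k,i} - mean_i) · (x_{k,j} - mean_j), with n-1 = 5.
  S[X_1,X_1] = ((-1.5)·(-1.5) + (-1.5)·(-1.5) + (2.5)·(2.5) + (-1.5)·(-1.5) + (-1.5)·(-1.5) + (3.5)·(3.5)) / 5 = 27.5/5 = 5.5
  S[X_1,X_2] = ((-1.5)·(0.5) + (-1.5)·(-2.5) + (2.5)·(0.5) + (-1.5)·(0.5) + (-1.5)·(1.5) + (3.5)·(-0.5)) / 5 = -0.5/5 = -0.1
  S[X_1,X_3] = ((-1.5)·(0.6667) + (-1.5)·(1.6667) + (2.5)·(2.6667) + (-1.5)·(-2.3333) + (-1.5)·(-1.3333) + (3.5)·(-1.3333)) / 5 = 4/5 = 0.8
  S[X_2,X_2] = ((0.5)·(0.5) + (-2.5)·(-2.5) + (0.5)·(0.5) + (0.5)·(0.5) + (1.5)·(1.5) + (-0.5)·(-0.5)) / 5 = 9.5/5 = 1.9
  S[X_2,X_3] = ((0.5)·(0.6667) + (-2.5)·(1.6667) + (0.5)·(2.6667) + (0.5)·(-2.3333) + (1.5)·(-1.3333) + (-0.5)·(-1.3333)) / 5 = -5/5 = -1
  S[X_3,X_3] = ((0.6667)·(0.6667) + (1.6667)·(1.6667) + (2.6667)·(2.6667) + (-2.3333)·(-2.3333) + (-1.3333)·(-1.3333) + (-1.3333)·(-1.3333)) / 5 = 19.3333/5 = 3.8667

S is symmetric (S[j,i] = S[i,j]). Assembling:

S = [[5.5, -0.1, 0.8],
 [-0.1, 1.9, -1],
 [0.8, -1, 3.8667]]


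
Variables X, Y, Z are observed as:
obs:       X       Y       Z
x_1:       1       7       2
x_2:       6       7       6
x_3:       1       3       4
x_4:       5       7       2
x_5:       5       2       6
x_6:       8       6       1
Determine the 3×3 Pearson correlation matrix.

Step 1 — column means:
  mean(X) = (1 + 6 + 1 + 5 + 5 + 8) / 6 = 26/6 = 4.3333
  mean(Y) = (7 + 7 + 3 + 7 + 2 + 6) / 6 = 32/6 = 5.3333
  mean(Z) = (2 + 6 + 4 + 2 + 6 + 1) / 6 = 21/6 = 3.5

Step 2 — sample variances and covariances s[i,j] = (1/(n-1)) · Σ_k (x_{k,i} - mean_i) · (x_{k,j} - mean_j), with n-1 = 5:
  s[X,X] = ((-3.3333)·(-3.3333) + (1.6667)·(1.6667) + (-3.3333)·(-3.3333) + (0.6667)·(0.6667) + (0.6667)·(0.6667) + (3.6667)·(3.6667)) / 5 = 39.3333/5 = 7.8667
  s[X,Y] = ((-3.3333)·(1.6667) + (1.6667)·(1.6667) + (-3.3333)·(-2.3333) + (0.6667)·(1.6667) + (0.6667)·(-3.3333) + (3.6667)·(0.6667)) / 5 = 6.3333/5 = 1.2667
  s[X,Z] = ((-3.3333)·(-1.5) + (1.6667)·(2.5) + (-3.3333)·(0.5) + (0.6667)·(-1.5) + (0.6667)·(2.5) + (3.6667)·(-2.5)) / 5 = -1/5 = -0.2
  s[Y,Y] = ((1.6667)·(1.6667) + (1.6667)·(1.6667) + (-2.3333)·(-2.3333) + (1.6667)·(1.6667) + (-3.3333)·(-3.3333) + (0.6667)·(0.6667)) / 5 = 25.3333/5 = 5.0667
  s[Y,Z] = ((1.6667)·(-1.5) + (1.6667)·(2.5) + (-2.3333)·(0.5) + (1.6667)·(-1.5) + (-3.3333)·(2.5) + (0.6667)·(-2.5)) / 5 = -12/5 = -2.4
  s[Z,Z] = ((-1.5)·(-1.5) + (2.5)·(2.5) + (0.5)·(0.5) + (-1.5)·(-1.5) + (2.5)·(2.5) + (-2.5)·(-2.5)) / 5 = 23.5/5 = 4.7
  Sample standard deviations s_i = √(s[i,i]):
  s(X) = √(7.8667) = 2.8048
  s(Y) = √(5.0667) = 2.2509
  s(Z) = √(4.7) = 2.1679

Step 3 — r_{ij} = s_{ij} / (s_i · s_j):
  r[X,X] = 1 (diagonal).
  r[X,Y] = 1.2667 / (2.8048 · 2.2509) = 1.2667 / 6.3133 = 0.2006
  r[X,Z] = -0.2 / (2.8048 · 2.1679) = -0.2 / 6.0806 = -0.0329
  r[Y,Y] = 1 (diagonal).
  r[Y,Z] = -2.4 / (2.2509 · 2.1679) = -2.4 / 4.8799 = -0.4918
  r[Z,Z] = 1 (diagonal).

R is symmetric with unit diagonal. Assembling:

R = [[1, 0.2006, -0.0329],
 [0.2006, 1, -0.4918],
 [-0.0329, -0.4918, 1]]


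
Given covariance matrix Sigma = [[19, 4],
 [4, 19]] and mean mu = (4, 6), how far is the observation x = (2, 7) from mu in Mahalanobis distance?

Step 1 — centre the observation: (x - mu) = (-2, 1).

Step 2 — invert Sigma. det(Sigma) = 19·19 - (4)² = 345.
  Sigma^{-1} = (1/det) · [[d, -b], [-b, a]] = [[0.0551, -0.0116],
 [-0.0116, 0.0551]].

Step 3 — form the quadratic (x - mu)^T · Sigma^{-1} · (x - mu):
  Sigma^{-1} · (x - mu) = (-0.1217, 0.0783).
  (x - mu)^T · [Sigma^{-1} · (x - mu)] = (-2)·(-0.1217) + (1)·(0.0783) = 0.3217.

Step 4 — take square root: d = √(0.3217) ≈ 0.5672.

d(x, mu) = √(0.3217) ≈ 0.5672


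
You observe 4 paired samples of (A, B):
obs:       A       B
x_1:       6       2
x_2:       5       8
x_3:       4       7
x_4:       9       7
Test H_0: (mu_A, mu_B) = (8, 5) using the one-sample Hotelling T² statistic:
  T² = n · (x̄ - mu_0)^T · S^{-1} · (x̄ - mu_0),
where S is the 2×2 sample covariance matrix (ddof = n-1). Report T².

Step 1 — sample mean vector:
  mean(A) = (6 + 5 + 4 + 9) / 4 = 24/4 = 6
  mean(B) = (2 + 8 + 7 + 7) / 4 = 24/4 = 6
  x̄ = (6, 6),  deviation x̄ - mu_0 = (6, 6) - (8, 5) = (-2, 1).

Step 2 — sample covariance matrix, S[i,j] = (1/(n-1)) · Σ_k (x_{k,i} - mean_i) · (x_{k,j} - mean_j), divisor n-1 = 3:
  S[A,A] = ((0)·(0) + (-1)·(-1) + (-2)·(-2) + (3)·(3)) / 3 = 14/3 = 4.6667
  S[A,B] = ((0)·(-4) + (-1)·(2) + (-2)·(1) + (3)·(1)) / 3 = -1/3 = -0.3333
  S[B,B] = ((-4)·(-4) + (2)·(2) + (1)·(1) + (1)·(1)) / 3 = 22/3 = 7.3333
  S = [[4.6667, -0.3333],
 [-0.3333, 7.3333]].

Step 3 — invert S. det(S) = 4.6667·7.3333 - (-0.3333)² = 34.1111.
  S^{-1} = (1/det) · [[d, -b], [-b, a]] = [[0.215, 0.0098],
 [0.0098, 0.1368]].

Step 4 — quadratic form (x̄ - mu_0)^T · S^{-1} · (x̄ - mu_0):
  S^{-1} · (x̄ - mu_0) = (-0.4202, 0.1173),
  (x̄ - mu_0)^T · [...] = (-2)·(-0.4202) + (1)·(0.1173) = 0.9577.

Step 5 — scale by n: T² = 4 · 0.9577 = 3.8306.

T² ≈ 3.8306


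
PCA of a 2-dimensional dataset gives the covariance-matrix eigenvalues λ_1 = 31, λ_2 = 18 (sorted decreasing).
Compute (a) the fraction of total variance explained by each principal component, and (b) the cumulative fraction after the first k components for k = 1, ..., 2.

Step 1 — total variance = trace(Sigma) = Σ λ_i = 31 + 18 = 49.

Step 2 — fraction explained by component i = λ_i / Σ λ:
  PC1: 31/49 = 0.6327
  PC2: 18/49 = 0.3673

Step 3 — cumulative fraction after k components = (λ_1 + ... + λ_k) / Σ λ:
  k = 1: 31/49 = 0.6327
  k = 2: (31 + 18)/49 = 49/49 = 1

Summary (fraction, with percent):

explained: PC1 0.6327 (63.27%), PC2 0.3673 (36.73%);  cumulative: 0.6327, 1


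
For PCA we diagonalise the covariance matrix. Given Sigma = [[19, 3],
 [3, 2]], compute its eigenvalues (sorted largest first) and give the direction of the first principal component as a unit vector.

Step 1 — characteristic polynomial of 2×2 Sigma:
  det(Sigma - λI) = λ² - trace · λ + det = 0.
  trace = 19 + 2 = 21, det = 19·2 - (3)² = 29.
Step 2 — discriminant:
  Δ = trace² - 4·det = 441 - 116 = 325.
Step 3 — eigenvalues:
  λ = (trace ± √Δ)/2 = (21 ± 18.0278)/2,
  λ_1 = 19.5139,  λ_2 = 1.4861.

Step 4 — unit eigenvector for λ_1: solve (Sigma - λ_1 I)v = 0. First row:
  (19 - 19.5139)·v_x + (3)·v_y = 0, i.e. (-0.5139)·v_x + (3)·v_y = 0,
  so v ∝ (b, λ_1 - a) = (3, 0.5139) = u.
  ||u|| = √((3)² + (0.5139)²) = √(9.2641) ≈ 3.0437,
  v_1 = u/||u|| ≈ (0.9856, 0.1688) (||v_1|| = 1).

λ_1 = 19.5139,  λ_2 = 1.4861;  v_1 ≈ (0.9856, 0.1688)


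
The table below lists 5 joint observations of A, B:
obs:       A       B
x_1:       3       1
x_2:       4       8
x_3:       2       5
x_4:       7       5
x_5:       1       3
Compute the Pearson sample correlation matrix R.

Step 1 — column means:
  mean(A) = (3 + 4 + 2 + 7 + 1) / 5 = 17/5 = 3.4
  mean(B) = (1 + 8 + 5 + 5 + 3) / 5 = 22/5 = 4.4

Step 2 — sample variances and covariances s[i,j] = (1/(n-1)) · Σ_k (x_{k,i} - mean_i) · (x_{k,j} - mean_j), with n-1 = 4:
  s[A,A] = ((-0.4)·(-0.4) + (0.6)·(0.6) + (-1.4)·(-1.4) + (3.6)·(3.6) + (-2.4)·(-2.4)) / 4 = 21.2/4 = 5.3
  s[A,B] = ((-0.4)·(-3.4) + (0.6)·(3.6) + (-1.4)·(0.6) + (3.6)·(0.6) + (-2.4)·(-1.4)) / 4 = 8.2/4 = 2.05
  s[B,B] = ((-3.4)·(-3.4) + (3.6)·(3.6) + (0.6)·(0.6) + (0.6)·(0.6) + (-1.4)·(-1.4)) / 4 = 27.2/4 = 6.8
  Sample standard deviations s_i = √(s[i,i]):
  s(A) = √(5.3) = 2.3022
  s(B) = √(6.8) = 2.6077

Step 3 — r_{ij} = s_{ij} / (s_i · s_j):
  r[A,A] = 1 (diagonal).
  r[A,B] = 2.05 / (2.3022 · 2.6077) = 2.05 / 6.0033 = 0.3415
  r[B,B] = 1 (diagonal).

R is symmetric with unit diagonal. Assembling:

R = [[1, 0.3415],
 [0.3415, 1]]


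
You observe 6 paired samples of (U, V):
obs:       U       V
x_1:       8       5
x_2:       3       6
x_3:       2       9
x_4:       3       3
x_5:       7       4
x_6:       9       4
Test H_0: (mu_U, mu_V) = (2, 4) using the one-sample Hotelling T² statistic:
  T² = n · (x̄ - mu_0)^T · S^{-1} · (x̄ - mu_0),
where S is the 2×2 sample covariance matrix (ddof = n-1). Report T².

Step 1 — sample mean vector:
  mean(U) = (8 + 3 + 2 + 3 + 7 + 9) / 6 = 32/6 = 5.3333
  mean(V) = (5 + 6 + 9 + 3 + 4 + 4) / 6 = 31/6 = 5.1667
  x̄ = (5.3333, 5.1667),  deviation x̄ - mu_0 = (5.3333, 5.1667) - (2, 4) = (3.3333, 1.1667).

Step 2 — sample covariance matrix, S[i,j] = (1/(n-1)) · Σ_k (x_{k,i} - mean_i) · (x_{k,j} - mean_j), divisor n-1 = 5:
  S[U,U] = ((2.6667)·(2.6667) + (-2.3333)·(-2.3333) + (-3.3333)·(-3.3333) + (-2.3333)·(-2.3333) + (1.6667)·(1.6667) + (3.6667)·(3.6667)) / 5 = 45.3333/5 = 9.0667
  S[U,V] = ((2.6667)·(-0.1667) + (-2.3333)·(0.8333) + (-3.3333)·(3.8333) + (-2.3333)·(-2.1667) + (1.6667)·(-1.1667) + (3.6667)·(-1.1667)) / 5 = -16.3333/5 = -3.2667
  S[V,V] = ((-0.1667)·(-0.1667) + (0.8333)·(0.8333) + (3.8333)·(3.8333) + (-2.1667)·(-2.1667) + (-1.1667)·(-1.1667) + (-1.1667)·(-1.1667)) / 5 = 22.8333/5 = 4.5667
  S = [[9.0667, -3.2667],
 [-3.2667, 4.5667]].

Step 3 — invert S. det(S) = 9.0667·4.5667 - (-3.2667)² = 30.7333.
  S^{-1} = (1/det) · [[d, -b], [-b, a]] = [[0.1486, 0.1063],
 [0.1063, 0.295]].

Step 4 — quadratic form (x̄ - mu_0)^T · S^{-1} · (x̄ - mu_0):
  S^{-1} · (x̄ - mu_0) = (0.6193, 0.6985),
  (x̄ - mu_0)^T · [...] = (3.3333)·(0.6193) + (1.1667)·(0.6985) = 2.8792.

Step 5 — scale by n: T² = 6 · 2.8792 = 17.2755.

T² ≈ 17.2755


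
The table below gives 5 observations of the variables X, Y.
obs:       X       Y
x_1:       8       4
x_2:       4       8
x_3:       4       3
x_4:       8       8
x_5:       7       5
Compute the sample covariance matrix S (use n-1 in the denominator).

Step 1 — column means:
  mean(X) = (8 + 4 + 4 + 8 + 7) / 5 = 31/5 = 6.2
  mean(Y) = (4 + 8 + 3 + 8 + 5) / 5 = 28/5 = 5.6

Step 2 — sample covariance S[i,j] = (1/(n-1)) · Σ_k (x_{k,i} - mean_i) · (x_{k,j} - mean_j), with n-1 = 4.
  S[X,X] = ((1.8)·(1.8) + (-2.2)·(-2.2) + (-2.2)·(-2.2) + (1.8)·(1.8) + (0.8)·(0.8)) / 4 = 16.8/4 = 4.2
  S[X,Y] = ((1.8)·(-1.6) + (-2.2)·(2.4) + (-2.2)·(-2.6) + (1.8)·(2.4) + (0.8)·(-0.6)) / 4 = 1.4/4 = 0.35
  S[Y,Y] = ((-1.6)·(-1.6) + (2.4)·(2.4) + (-2.6)·(-2.6) + (2.4)·(2.4) + (-0.6)·(-0.6)) / 4 = 21.2/4 = 5.3

S is symmetric (S[j,i] = S[i,j]). Assembling:

S = [[4.2, 0.35],
 [0.35, 5.3]]


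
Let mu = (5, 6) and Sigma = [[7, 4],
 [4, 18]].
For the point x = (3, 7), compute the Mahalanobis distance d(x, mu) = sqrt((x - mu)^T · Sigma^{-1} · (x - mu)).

Step 1 — centre the observation: (x - mu) = (-2, 1).

Step 2 — invert Sigma. det(Sigma) = 7·18 - (4)² = 110.
  Sigma^{-1} = (1/det) · [[d, -b], [-b, a]] = [[0.1636, -0.0364],
 [-0.0364, 0.0636]].

Step 3 — form the quadratic (x - mu)^T · Sigma^{-1} · (x - mu):
  Sigma^{-1} · (x - mu) = (-0.3636, 0.1364).
  (x - mu)^T · [Sigma^{-1} · (x - mu)] = (-2)·(-0.3636) + (1)·(0.1364) = 0.8636.

Step 4 — take square root: d = √(0.8636) ≈ 0.9293.

d(x, mu) = √(0.8636) ≈ 0.9293


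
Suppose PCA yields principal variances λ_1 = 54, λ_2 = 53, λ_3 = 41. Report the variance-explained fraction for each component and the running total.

Step 1 — total variance = trace(Sigma) = Σ λ_i = 54 + 53 + 41 = 148.

Step 2 — fraction explained by component i = λ_i / Σ λ:
  PC1: 54/148 = 0.3649
  PC2: 53/148 = 0.3581
  PC3: 41/148 = 0.277

Step 3 — cumulative fraction after k components = (λ_1 + ... + λ_k) / Σ λ:
  k = 1: 54/148 = 0.3649
  k = 2: (54 + 53)/148 = 107/148 = 0.723
  k = 3: (54 + 53 + 41)/148 = 148/148 = 1

Summary (fraction, with percent):

explained: PC1 0.3649 (36.49%), PC2 0.3581 (35.81%), PC3 0.277 (27.7%);  cumulative: 0.3649, 0.723, 1


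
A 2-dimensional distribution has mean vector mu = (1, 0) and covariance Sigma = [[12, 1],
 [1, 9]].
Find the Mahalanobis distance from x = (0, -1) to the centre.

Step 1 — centre the observation: (x - mu) = (-1, -1).

Step 2 — invert Sigma. det(Sigma) = 12·9 - (1)² = 107.
  Sigma^{-1} = (1/det) · [[d, -b], [-b, a]] = [[0.0841, -0.0093],
 [-0.0093, 0.1121]].

Step 3 — form the quadratic (x - mu)^T · Sigma^{-1} · (x - mu):
  Sigma^{-1} · (x - mu) = (-0.0748, -0.1028).
  (x - mu)^T · [Sigma^{-1} · (x - mu)] = (-1)·(-0.0748) + (-1)·(-0.1028) = 0.1776.

Step 4 — take square root: d = √(0.1776) ≈ 0.4214.

d(x, mu) = √(0.1776) ≈ 0.4214


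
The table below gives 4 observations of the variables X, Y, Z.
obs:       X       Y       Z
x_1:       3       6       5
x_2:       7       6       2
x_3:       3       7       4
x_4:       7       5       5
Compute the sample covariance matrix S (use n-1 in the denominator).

Step 1 — column means:
  mean(X) = (3 + 7 + 3 + 7) / 4 = 20/4 = 5
  mean(Y) = (6 + 6 + 7 + 5) / 4 = 24/4 = 6
  mean(Z) = (5 + 2 + 4 + 5) / 4 = 16/4 = 4

Step 2 — sample covariance S[i,j] = (1/(n-1)) · Σ_k (x_{k,i} - mean_i) · (x_{k,j} - mean_j), with n-1 = 3.
  S[X,X] = ((-2)·(-2) + (2)·(2) + (-2)·(-2) + (2)·(2)) / 3 = 16/3 = 5.3333
  S[X,Y] = ((-2)·(0) + (2)·(0) + (-2)·(1) + (2)·(-1)) / 3 = -4/3 = -1.3333
  S[X,Z] = ((-2)·(1) + (2)·(-2) + (-2)·(0) + (2)·(1)) / 3 = -4/3 = -1.3333
  S[Y,Y] = ((0)·(0) + (0)·(0) + (1)·(1) + (-1)·(-1)) / 3 = 2/3 = 0.6667
  S[Y,Z] = ((0)·(1) + (0)·(-2) + (1)·(0) + (-1)·(1)) / 3 = -1/3 = -0.3333
  S[Z,Z] = ((1)·(1) + (-2)·(-2) + (0)·(0) + (1)·(1)) / 3 = 6/3 = 2

S is symmetric (S[j,i] = S[i,j]). Assembling:

S = [[5.3333, -1.3333, -1.3333],
 [-1.3333, 0.6667, -0.3333],
 [-1.3333, -0.3333, 2]]


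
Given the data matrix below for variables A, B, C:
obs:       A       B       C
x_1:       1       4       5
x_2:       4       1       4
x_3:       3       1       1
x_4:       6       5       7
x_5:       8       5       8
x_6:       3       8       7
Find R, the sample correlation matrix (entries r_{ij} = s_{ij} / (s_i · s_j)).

Step 1 — column means:
  mean(A) = (1 + 4 + 3 + 6 + 8 + 3) / 6 = 25/6 = 4.1667
  mean(B) = (4 + 1 + 1 + 5 + 5 + 8) / 6 = 24/6 = 4
  mean(C) = (5 + 4 + 1 + 7 + 8 + 7) / 6 = 32/6 = 5.3333

Step 2 — sample variances and covariances s[i,j] = (1/(n-1)) · Σ_k (x_{k,i} - mean_i) · (x_{k,j} - mean_j), with n-1 = 5:
  s[A,A] = ((-3.1667)·(-3.1667) + (-0.1667)·(-0.1667) + (-1.1667)·(-1.1667) + (1.8333)·(1.8333) + (3.8333)·(3.8333) + (-1.1667)·(-1.1667)) / 5 = 30.8333/5 = 6.1667
  s[A,B] = ((-3.1667)·(0) + (-0.1667)·(-3) + (-1.1667)·(-3) + (1.8333)·(1) + (3.8333)·(1) + (-1.1667)·(4)) / 5 = 5/5 = 1
  s[A,C] = ((-3.1667)·(-0.3333) + (-0.1667)·(-1.3333) + (-1.1667)·(-4.3333) + (1.8333)·(1.6667) + (3.8333)·(2.6667) + (-1.1667)·(1.6667)) / 5 = 17.6667/5 = 3.5333
  s[B,B] = ((0)·(0) + (-3)·(-3) + (-3)·(-3) + (1)·(1) + (1)·(1) + (4)·(4)) / 5 = 36/5 = 7.2
  s[B,C] = ((0)·(-0.3333) + (-3)·(-1.3333) + (-3)·(-4.3333) + (1)·(1.6667) + (1)·(2.6667) + (4)·(1.6667)) / 5 = 28/5 = 5.6
  s[C,C] = ((-0.3333)·(-0.3333) + (-1.3333)·(-1.3333) + (-4.3333)·(-4.3333) + (1.6667)·(1.6667) + (2.6667)·(2.6667) + (1.6667)·(1.6667)) / 5 = 33.3333/5 = 6.6667
  Sample standard deviations s_i = √(s[i,i]):
  s(A) = √(6.1667) = 2.4833
  s(B) = √(7.2) = 2.6833
  s(C) = √(6.6667) = 2.582

Step 3 — r_{ij} = s_{ij} / (s_i · s_j):
  r[A,A] = 1 (diagonal).
  r[A,B] = 1 / (2.4833 · 2.6833) = 1 / 6.6633 = 0.1501
  r[A,C] = 3.5333 / (2.4833 · 2.582) = 3.5333 / 6.4118 = 0.5511
  r[B,B] = 1 (diagonal).
  r[B,C] = 5.6 / (2.6833 · 2.582) = 5.6 / 6.9282 = 0.8083
  r[C,C] = 1 (diagonal).

R is symmetric with unit diagonal. Assembling:

R = [[1, 0.1501, 0.5511],
 [0.1501, 1, 0.8083],
 [0.5511, 0.8083, 1]]


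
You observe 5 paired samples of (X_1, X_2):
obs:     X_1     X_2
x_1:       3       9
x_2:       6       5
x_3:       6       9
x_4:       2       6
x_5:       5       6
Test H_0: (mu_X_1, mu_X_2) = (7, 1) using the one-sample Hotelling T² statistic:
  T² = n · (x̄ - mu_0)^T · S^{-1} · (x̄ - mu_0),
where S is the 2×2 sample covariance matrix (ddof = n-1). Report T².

Step 1 — sample mean vector:
  mean(X_1) = (3 + 6 + 6 + 2 + 5) / 5 = 22/5 = 4.4
  mean(X_2) = (9 + 5 + 9 + 6 + 6) / 5 = 35/5 = 7
  x̄ = (4.4, 7),  deviation x̄ - mu_0 = (4.4, 7) - (7, 1) = (-2.6, 6).

Step 2 — sample covariance matrix, S[i,j] = (1/(n-1)) · Σ_k (x_{k,i} - mean_i) · (x_{k,j} - mean_j), divisor n-1 = 4:
  S[X_1,X_1] = ((-1.4)·(-1.4) + (1.6)·(1.6) + (1.6)·(1.6) + (-2.4)·(-2.4) + (0.6)·(0.6)) / 4 = 13.2/4 = 3.3
  S[X_1,X_2] = ((-1.4)·(2) + (1.6)·(-2) + (1.6)·(2) + (-2.4)·(-1) + (0.6)·(-1)) / 4 = -1/4 = -0.25
  S[X_2,X_2] = ((2)·(2) + (-2)·(-2) + (2)·(2) + (-1)·(-1) + (-1)·(-1)) / 4 = 14/4 = 3.5
  S = [[3.3, -0.25],
 [-0.25, 3.5]].

Step 3 — invert S. det(S) = 3.3·3.5 - (-0.25)² = 11.4875.
  S^{-1} = (1/det) · [[d, -b], [-b, a]] = [[0.3047, 0.0218],
 [0.0218, 0.2873]].

Step 4 — quadratic form (x̄ - mu_0)^T · S^{-1} · (x̄ - mu_0):
  S^{-1} · (x̄ - mu_0) = (-0.6616, 1.667),
  (x̄ - mu_0)^T · [...] = (-2.6)·(-0.6616) + (6)·(1.667) = 11.7223.

Step 5 — scale by n: T² = 5 · 11.7223 = 58.6115.

T² ≈ 58.6115


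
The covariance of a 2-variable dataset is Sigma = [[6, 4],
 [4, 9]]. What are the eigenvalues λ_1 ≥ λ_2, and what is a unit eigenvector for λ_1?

Step 1 — characteristic polynomial of 2×2 Sigma:
  det(Sigma - λI) = λ² - trace · λ + det = 0.
  trace = 6 + 9 = 15, det = 6·9 - (4)² = 38.
Step 2 — discriminant:
  Δ = trace² - 4·det = 225 - 152 = 73.
Step 3 — eigenvalues:
  λ = (trace ± √Δ)/2 = (15 ± 8.544)/2,
  λ_1 = 11.772,  λ_2 = 3.228.

Step 4 — unit eigenvector for λ_1: solve (Sigma - λ_1 I)v = 0. First row:
  (6 - 11.772)·v_x + (4)·v_y = 0, i.e. (-5.772)·v_x + (4)·v_y = 0,
  so v ∝ (b, λ_1 - a) = (4, 5.772) = u.
  ||u|| = √((4)² + (5.772)²) = √(49.316) ≈ 7.0225,
  v_1 = u/||u|| ≈ (0.5696, 0.8219) (||v_1|| = 1).

λ_1 = 11.772,  λ_2 = 3.228;  v_1 ≈ (0.5696, 0.8219)


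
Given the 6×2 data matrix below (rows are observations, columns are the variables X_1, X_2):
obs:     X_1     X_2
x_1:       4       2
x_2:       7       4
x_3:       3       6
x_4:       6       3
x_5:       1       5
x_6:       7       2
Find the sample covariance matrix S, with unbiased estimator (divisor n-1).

Step 1 — column means:
  mean(X_1) = (4 + 7 + 3 + 6 + 1 + 7) / 6 = 28/6 = 4.6667
  mean(X_2) = (2 + 4 + 6 + 3 + 5 + 2) / 6 = 22/6 = 3.6667

Step 2 — sample covariance S[i,j] = (1/(n-1)) · Σ_k (x_{k,i} - mean_i) · (x_{k,j} - mean_j), with n-1 = 5.
  S[X_1,X_1] = ((-0.6667)·(-0.6667) + (2.3333)·(2.3333) + (-1.6667)·(-1.6667) + (1.3333)·(1.3333) + (-3.6667)·(-3.6667) + (2.3333)·(2.3333)) / 5 = 29.3333/5 = 5.8667
  S[X_1,X_2] = ((-0.6667)·(-1.6667) + (2.3333)·(0.3333) + (-1.6667)·(2.3333) + (1.3333)·(-0.6667) + (-3.6667)·(1.3333) + (2.3333)·(-1.6667)) / 5 = -11.6667/5 = -2.3333
  S[X_2,X_2] = ((-1.6667)·(-1.6667) + (0.3333)·(0.3333) + (2.3333)·(2.3333) + (-0.6667)·(-0.6667) + (1.3333)·(1.3333) + (-1.6667)·(-1.6667)) / 5 = 13.3333/5 = 2.6667

S is symmetric (S[j,i] = S[i,j]). Assembling:

S = [[5.8667, -2.3333],
 [-2.3333, 2.6667]]


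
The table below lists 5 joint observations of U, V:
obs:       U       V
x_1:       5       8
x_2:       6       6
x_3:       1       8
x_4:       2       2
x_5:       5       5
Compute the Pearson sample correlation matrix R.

Step 1 — column means:
  mean(U) = (5 + 6 + 1 + 2 + 5) / 5 = 19/5 = 3.8
  mean(V) = (8 + 6 + 8 + 2 + 5) / 5 = 29/5 = 5.8

Step 2 — sample variances and covariances s[i,j] = (1/(n-1)) · Σ_k (x_{k,i} - mean_i) · (x_{k,j} - mean_j), with n-1 = 4:
  s[U,U] = ((1.2)·(1.2) + (2.2)·(2.2) + (-2.8)·(-2.8) + (-1.8)·(-1.8) + (1.2)·(1.2)) / 4 = 18.8/4 = 4.7
  s[U,V] = ((1.2)·(2.2) + (2.2)·(0.2) + (-2.8)·(2.2) + (-1.8)·(-3.8) + (1.2)·(-0.8)) / 4 = 2.8/4 = 0.7
  s[V,V] = ((2.2)·(2.2) + (0.2)·(0.2) + (2.2)·(2.2) + (-3.8)·(-3.8) + (-0.8)·(-0.8)) / 4 = 24.8/4 = 6.2
  Sample standard deviations s_i = √(s[i,i]):
  s(U) = √(4.7) = 2.1679
  s(V) = √(6.2) = 2.49

Step 3 — r_{ij} = s_{ij} / (s_i · s_j):
  r[U,U] = 1 (diagonal).
  r[U,V] = 0.7 / (2.1679 · 2.49) = 0.7 / 5.3981 = 0.1297
  r[V,V] = 1 (diagonal).

R is symmetric with unit diagonal. Assembling:

R = [[1, 0.1297],
 [0.1297, 1]]


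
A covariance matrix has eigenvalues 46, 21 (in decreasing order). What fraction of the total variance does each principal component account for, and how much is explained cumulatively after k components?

Step 1 — total variance = trace(Sigma) = Σ λ_i = 46 + 21 = 67.

Step 2 — fraction explained by component i = λ_i / Σ λ:
  PC1: 46/67 = 0.6866
  PC2: 21/67 = 0.3134

Step 3 — cumulative fraction after k components = (λ_1 + ... + λ_k) / Σ λ:
  k = 1: 46/67 = 0.6866
  k = 2: (46 + 21)/67 = 67/67 = 1

Summary (fraction, with percent):

explained: PC1 0.6866 (68.66%), PC2 0.3134 (31.34%);  cumulative: 0.6866, 1
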